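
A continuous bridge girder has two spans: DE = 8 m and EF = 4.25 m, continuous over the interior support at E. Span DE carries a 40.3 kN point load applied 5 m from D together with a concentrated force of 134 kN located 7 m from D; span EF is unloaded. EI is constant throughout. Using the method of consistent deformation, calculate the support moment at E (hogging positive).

Release continuity at E by inserting a hinge; the redundant is the internal moment M_E. The primary structure is two simply-supported spans DE and EF.
Discontinuity in slope at E on the released structure — sum the simple-span end rotations:
  span DE: point load 40.3 at a = 5: Pab(L + a)/(6LEI) = 163.7/EI
  span DE: point load 134 at a = 7: Pab(L + a)/(6LEI) = 293.1/EI
  relative rotation θ_0 = (456.8 + 0)/EI = 456.8/EI
A unit hogging moment at E produces rotation L₁/(3EI) + L₂/(3EI) = 4.083/EI.
Slope continuity at E: θ_0 = M_E·4.083/EI, so M_E = 456.8/4.083 = 111.9 kN·m (hogging).

M_E = 111.9 kN·m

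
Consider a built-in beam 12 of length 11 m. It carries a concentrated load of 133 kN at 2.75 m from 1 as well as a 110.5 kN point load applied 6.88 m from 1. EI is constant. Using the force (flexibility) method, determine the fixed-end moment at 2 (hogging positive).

Release both end moments; the primary structure is a simply-supported span 12 with redundants M_1 and M_2.
On the primary (simply-supported) span, the end slopes from the loading are:
  at 1: point load 133 at a = 2.75: Pab(L + b)/(6LEI) = 880.1/EI
  at 2: point load 133 at a = 2.75: Pab(L + a)/(6LEI) = 628.6/EI
  at 1: point load 110.5 at a = 6.88: Pab(L + b)/(6LEI) = 717.6/EI
  at 2: point load 110.5 at a = 6.88: Pab(L + a)/(6LEI) = 848.5/EI
  θ_10 = 1598/EI,  θ_20 = 1477/EI
Flexibility coefficients: a unit moment at one end gives L/(3EI) there and L/(6EI) at the far end, so f₁₁ = f₂₂ = 3.667/EI and f₁₂ = f₂₁ = 1.833/EI.
Compatibility — zero rotation at each built-in end:
  3.667 M_1 + 1.833 M_2 = 1598
  1.833 M_1 + 3.667 M_2 = 1477
Solving the pair gives M_1 = 312.4 kN·m and M_2 = 246.7 kN·m (hogging).

M_2 = 246.7 kN·m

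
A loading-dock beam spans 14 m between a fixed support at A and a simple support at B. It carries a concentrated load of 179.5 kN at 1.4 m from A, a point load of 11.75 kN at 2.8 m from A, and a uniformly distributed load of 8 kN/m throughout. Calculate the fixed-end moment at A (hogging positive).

Choose R_B as the redundant. The primary structure is the cantilever fixed at A.
Free-end deflection of the primary structure under the applied loading (downward +):
  point load 179.5 at a = 1.4: Pa²(3L − a)/(6EI) = 2381/EI
  point load 11.75 at a = 2.8: Pa²(3L − a)/(6EI) = 601.9/EI
  UDL 8: wL⁴/(8EI) = 38416/EI
  δ_0 = 41398/EI
Flexibility coefficient — unit upward force at B: δ_{BB} = L³/(3EI) = 914.7/EI.
Compatibility at B: δ_0 − R_B·δ_{BB} = 0, so R_B = 41398/914.7 = 45.26 kN.
Moment equilibrium about A: M_A = Σ(load moments about A) − R_B·L = 1068 − 45.26×14 = 434.5 kN·m.

M_A = 434.5 kN·m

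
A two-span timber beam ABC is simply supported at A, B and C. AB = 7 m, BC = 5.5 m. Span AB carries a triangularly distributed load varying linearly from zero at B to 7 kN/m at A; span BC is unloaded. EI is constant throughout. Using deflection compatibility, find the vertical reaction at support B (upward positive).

R_B = 11.8 kN

Release continuity at B by inserting a hinge; the redundant is the internal moment M_B. The primary structure is two simply-supported spans AB and BC.
Discontinuity in slope at B on the released structure — sum the simple-span end rotations:
  span AB: triangular load, peak 7: 7w₀L³/(360EI) = 46.69/EI
  relative rotation θ_0 = (46.69 + 0)/EI = 46.69/EI
A unit hogging moment at B produces rotation L₁/(3EI) + L₂/(3EI) = 4.167/EI.
Compatibility: M_B·(L₁+L₂)/(3EI) = θ_0, giving M_B = 11.2 kN·m (hogging).
Span AB, ΣM about A with M_B applied at B: R_B^{AB}·7 = 57.17 + 11.2, so R_B^{AB} = 9.767 kN and R_A = 24.5 − 9.767 = 14.73 kN.
Span BC, ΣM about C: R_B^{BC}·5.5 = 0 + 11.2, so R_B^{BC} = 2.037 kN and R_C = 0 − 2.037 = -2.037 kN.
R_B = 9.767 + 2.037 = 11.8 kN.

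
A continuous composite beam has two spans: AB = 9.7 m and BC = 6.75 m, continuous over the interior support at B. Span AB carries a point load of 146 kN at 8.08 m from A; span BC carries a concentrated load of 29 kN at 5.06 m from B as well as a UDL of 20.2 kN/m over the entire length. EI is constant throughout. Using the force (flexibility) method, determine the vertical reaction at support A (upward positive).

Release continuity at B by inserting a hinge; the redundant is the internal moment M_B. The primary structure is two simply-supported spans AB and BC.
Discontinuity in slope at B on the released structure — sum the simple-span end rotations:
  span AB: point load 146 at a = 8.08: Pab(L + a)/(6LEI) = 583.8/EI
  span BC: point load 29 at a = 5.06: Pab(L + b)/(6LEI) = 51.68/EI
  span BC: UDL 20.2: wL³/(24EI) = 258.9/EI
  relative rotation θ_0 = (583.8 + 310.5)/EI = 894.4/EI
A unit hogging moment at B produces rotation L₁/(3EI) + L₂/(3EI) = 5.483/EI.
Compatibility: M_B·(L₁+L₂)/(3EI) = θ_0, giving M_B = 163.1 kN·m (hogging).
Span AB, ΣM about A with M_B applied at B: R_B^{AB}·9.7 = 1180 + 163.1, so R_B^{AB} = 138.4 kN and R_A = 146 − 138.4 = 7.568 kN.

R_A = 7.568 kN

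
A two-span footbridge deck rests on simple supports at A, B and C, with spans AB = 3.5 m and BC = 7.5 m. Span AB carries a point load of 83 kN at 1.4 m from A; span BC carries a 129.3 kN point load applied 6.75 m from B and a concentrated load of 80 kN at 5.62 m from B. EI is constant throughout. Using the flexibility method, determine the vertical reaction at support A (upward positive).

Insert a hinge at B; M_B is the redundant, and each span becomes simply supported.
Discontinuity in slope at B on the released structure — sum the simple-span end rotations:
  span AB: point load 83 at a = 1.4: Pab(L + a)/(6LEI) = 56.94/EI
  span BC: point load 129.3 at a = 6.75: Pab(L + b)/(6LEI) = 120/EI
  span BC: point load 80 at a = 5.62: Pab(L + b)/(6LEI) = 176.2/EI
  relative rotation θ_0 = (56.94 + 296.2)/EI = 353.1/EI
A unit hogging moment at B produces rotation L₁/(3EI) + L₂/(3EI) = 3.667/EI.
Slope continuity at B: θ_0 = M_B·3.667/EI, so M_B = 353.1/3.667 = 96.31 kN·m (hogging).
Span AB, ΣM about A with M_B applied at B: R_B^{AB}·3.5 = 116.2 + 96.31, so R_B^{AB} = 60.72 kN and R_A = 83 − 60.72 = 22.28 kN.

R_A = 22.28 kN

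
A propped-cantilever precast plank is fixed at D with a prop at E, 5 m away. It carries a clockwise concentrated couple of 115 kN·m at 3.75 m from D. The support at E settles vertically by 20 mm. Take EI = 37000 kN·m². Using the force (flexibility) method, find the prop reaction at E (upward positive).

Take the reaction at E as the redundant and release it; the primary structure is a cantilever fixed at D.
Free-end deflection of the primary structure under the applied loading (downward +):
  clockwise couple 115 at a = 3.75: M₀a(2L − a)/(2EI) = 1348/EI
Tip deflection under a unit load at E: L³/(3EI) = 41.67/EI.
With EI = 37000 kN·m²: δ_0 = 0.036423 m and δ_{EE} = 0.001126 m/kN.
Compatibility — the beam at E must follow the support down by 0.02 m: δ_0 − R_E·δ_{EE} = 0.02, so R_E = (0.036423 − 0.02)/0.001126 = 14.58 kN.

R_E = 14.58 kN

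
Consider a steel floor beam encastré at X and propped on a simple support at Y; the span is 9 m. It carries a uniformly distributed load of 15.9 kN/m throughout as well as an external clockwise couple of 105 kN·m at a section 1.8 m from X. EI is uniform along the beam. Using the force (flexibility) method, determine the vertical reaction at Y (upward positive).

R_Y = 59.96 kN

Remove the prop at Y; the released (primary) structure is a cantilever built in at X.
Downward deflection at the released point Y due to the loads:
  UDL 15.9: wL⁴/(8EI) = 13040/EI
  clockwise couple 105 at a = 1.8: M₀a(2L − a)/(2EI) = 1531/EI
  δ_0 = 14571/EI
Tip deflection under a unit load at Y: L³/(3EI) = 243/EI.
The prop prevents deflection at Y: R_Y = δ_0/δ_{YY} = 14571/243 = 59.96 kN.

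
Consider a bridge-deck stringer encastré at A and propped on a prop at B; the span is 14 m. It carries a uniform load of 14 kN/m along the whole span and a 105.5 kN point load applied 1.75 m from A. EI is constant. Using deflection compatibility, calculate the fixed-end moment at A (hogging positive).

M_A = 494.5 kN·m

Choose R_B as the redundant. The primary structure is the cantilever fixed at A.
Free-end deflection of the primary structure under the applied loading (downward +):
  UDL 14: wL⁴/(8EI) = 67228/EI
  point load 105.5 at a = 1.75: Pa²(3L − a)/(6EI) = 2167/EI
  δ_0 = 69395/EI
Flexibility coefficient — unit upward force at B: δ_{BB} = L³/(3EI) = 914.7/EI.
Compatibility at B: δ_0 − R_B·δ_{BB} = 0, so R_B = 69395/914.7 = 75.87 kN.
Moment equilibrium about A: M_A = Σ(load moments about A) − R_B·L = 1557 − 75.87×14 = 494.5 kN·m.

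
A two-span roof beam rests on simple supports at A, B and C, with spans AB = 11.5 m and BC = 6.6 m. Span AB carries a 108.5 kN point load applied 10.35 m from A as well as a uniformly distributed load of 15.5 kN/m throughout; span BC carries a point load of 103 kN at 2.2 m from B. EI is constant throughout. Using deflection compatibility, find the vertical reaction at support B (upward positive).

Take M_B as the redundant. Released structure: two simple spans AB and BC with a hinge at B.
End slopes at the hinge B, treating each span as simply supported:
  span AB: point load 108.5 at a = 10.35: Pab(L + a)/(6LEI) = 409/EI
  span AB: UDL 15.5: wL³/(24EI) = 982.2/EI
  span BC: point load 103 at a = 2.2: Pab(L + b)/(6LEI) = 277/EI
  relative rotation θ_0 = (1391 + 277)/EI = 1668/EI
A unit hogging moment at B produces rotation L₁/(3EI) + L₂/(3EI) = 6.033/EI.
Slope continuity at B: θ_0 = M_B·6.033/EI, so M_B = 1668/6.033 = 276.5 kN·m (hogging).
Span AB, ΣM about A with M_B applied at B: R_B^{AB}·11.5 = 2148 + 276.5, so R_B^{AB} = 210.8 kN and R_A = 286.8 − 210.8 = 75.93 kN.
Span BC, ΣM about C: R_B^{BC}·6.6 = 453.2 + 276.5, so R_B^{BC} = 110.6 kN and R_C = 103 − 110.6 = -7.559 kN.
R_B = 210.8 + 110.6 = 321.4 kN.

R_B = 321.4 kN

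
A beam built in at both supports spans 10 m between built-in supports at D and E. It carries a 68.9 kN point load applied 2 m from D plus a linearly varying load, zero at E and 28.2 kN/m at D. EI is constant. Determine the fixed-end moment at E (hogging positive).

Release both end moments; the primary structure is a simply-supported span DE with redundants M_D and M_E.
End rotations of the released simple span under the applied load (×1/EI):
  at D: point load 68.9 at a = 2: Pab(L + b)/(6LEI) = 330.7/EI
  at E: point load 68.9 at a = 2: Pab(L + a)/(6LEI) = 220.5/EI
  at D: triangular load, peak 28.2: w₀L³/(45EI) = 626.7/EI
  at E: triangular load, peak 28.2: 7w₀L³/(360EI) = 548.3/EI
  θ_D0 = 957.4/EI,  θ_E0 = 768.8/EI
Flexibility coefficients: a unit moment at one end gives L/(3EI) there and L/(6EI) at the far end, so f₁₁ = f₂₂ = 3.333/EI and f₁₂ = f₂₁ = 1.667/EI.
Compatibility — zero rotation at each built-in end:
  3.333 M_D + 1.667 M_E = 957.4
  1.667 M_D + 3.333 M_E = 768.8
Solving the pair gives M_D = 229.2 kN·m and M_E = 116 kN·m (hogging).

M_E = 116 kN·m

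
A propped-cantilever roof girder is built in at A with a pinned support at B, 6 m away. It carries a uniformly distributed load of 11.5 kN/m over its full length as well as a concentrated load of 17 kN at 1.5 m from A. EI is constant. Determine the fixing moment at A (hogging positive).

Remove the prop at B; the released (primary) structure is a cantilever built in at A.
Deflection at B on the released cantilever, summing each load's contribution:
  UDL 11.5: wL⁴/(8EI) = 1863/EI
  point load 17 at a = 1.5: Pa²(3L − a)/(6EI) = 105.2/EI
  δ_0 = 1968/EI
Tip deflection under a unit load at B: L³/(3EI) = 72/EI.
The prop prevents deflection at B: R_B = δ_0/δ_{BB} = 1968/72 = 27.34 kN.
Moment equilibrium about A: M_A = Σ(load moments about A) − R_B·L = 232.5 − 27.34×6 = 68.48 kN·m.

M_A = 68.48 kN·m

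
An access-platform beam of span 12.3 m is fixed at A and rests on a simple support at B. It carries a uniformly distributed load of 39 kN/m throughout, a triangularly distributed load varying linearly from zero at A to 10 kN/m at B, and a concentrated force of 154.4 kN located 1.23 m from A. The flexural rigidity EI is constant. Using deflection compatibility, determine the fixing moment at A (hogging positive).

M_A = 988.2 kN·m

Take the reaction at B as the redundant and release it; the primary structure is a cantilever fixed at A.
Free-end deflection of the primary structure under the applied loading (downward +):
  UDL 39: wL⁴/(8EI) = 111582/EI
  triangular load, peak 10 at the free end: 11w₀L⁴/(120EI) = 20981/EI
  point load 154.4 at a = 1.23: Pa²(3L − a)/(6EI) = 1389/EI
  δ_0 = 133952/EI
Tip deflection under a unit load at B: L³/(3EI) = 620.3/EI.
Compatibility at B: δ_0 − R_B·δ_{BB} = 0, so R_B = 133952/620.3 = 216 kN.
Moment equilibrium about A: M_A = Σ(load moments about A) − R_B·L = 3644 − 216×12.3 = 988.2 kN·m.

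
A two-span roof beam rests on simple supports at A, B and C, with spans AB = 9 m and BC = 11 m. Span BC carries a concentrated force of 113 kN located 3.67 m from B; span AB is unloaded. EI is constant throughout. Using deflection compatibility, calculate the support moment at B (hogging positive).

Insert a hinge at B; M_B is the redundant, and each span becomes simply supported.
End slopes at the hinge B, treating each span as simply supported:
  span BC: point load 113 at a = 3.67: Pab(L + b)/(6LEI) = 844.2/EI
  relative rotation θ_0 = (0 + 844.2)/EI = 844.2/EI
A unit hogging moment at B produces rotation L₁/(3EI) + L₂/(3EI) = 6.667/EI.
Slope continuity at B: θ_0 = M_B·6.667/EI, so M_B = 844.2/6.667 = 126.6 kN·m (hogging).

M_B = 126.6 kN·m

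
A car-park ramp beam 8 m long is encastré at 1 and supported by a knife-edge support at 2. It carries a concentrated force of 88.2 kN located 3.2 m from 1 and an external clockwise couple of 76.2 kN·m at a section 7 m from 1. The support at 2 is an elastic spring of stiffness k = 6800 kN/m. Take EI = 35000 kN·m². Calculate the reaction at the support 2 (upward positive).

Release the roller at 2. Primary structure: cantilever fixed at 1.
Deflection at 2 on the released cantilever, summing each load's contribution:
  point load 88.2 at a = 3.2: Pa²(3L − a)/(6EI) = 3131/EI
  clockwise couple 76.2 at a = 7: M₀a(2L − a)/(2EI) = 2400/EI
  δ_0 = 5531/EI
Tip deflection under a unit load at 2: L³/(3EI) = 170.7/EI.
With EI = 35000 kN·m²: δ_0 = 0.15804 m and δ_{22} = 0.004876 m/kN.
Compatibility — the spring shortens by R_2/k under the reaction it provides: δ_0 − R_2·δ_{22} = R_2/k. With 1/k = 0.000147 m/kN, R_2 = δ_0 / (δ_{22} + 1/k) = 0.15804 / (0.004876 + 0.000147) = 31.46 kN.

R_2 = 31.46 kN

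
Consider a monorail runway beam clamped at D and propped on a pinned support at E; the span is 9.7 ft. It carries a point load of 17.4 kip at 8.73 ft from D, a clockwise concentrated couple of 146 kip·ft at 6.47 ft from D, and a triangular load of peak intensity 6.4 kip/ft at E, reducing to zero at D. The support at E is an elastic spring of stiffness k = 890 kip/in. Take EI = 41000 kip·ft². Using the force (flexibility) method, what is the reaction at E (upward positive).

Choose R_E as the redundant. The primary structure is the cantilever fixed at D.
Deflection at E on the released cantilever, summing each load's contribution:
  point load 17.4 at a = 8.73: Pa²(3L − a)/(6EI) = 4502/EI
  clockwise couple 146 at a = 6.47: M₀a(2L − a)/(2EI) = 6107/EI
  triangular load, peak 6.4 at the free end: 11w₀L⁴/(120EI) = 5194/EI
  δ_0 = 15803/EI
Tip deflection under a unit load at E: L³/(3EI) = 304.2/EI.
With EI = 41000 kip·ft²: δ_0 = 0.38543 ft and δ_{EE} = 0.00742 ft/kip.
Compatibility — the spring shortens by R_E/k under the reaction it provides: δ_0 − R_E·δ_{EE} = R_E/k. With 1/k = 1/(890×12) ft/kip = 0.000094 ft/kip, R_E = δ_0 / (δ_{EE} + 1/k) = 0.38543 / (0.00742 + 0.000094) = 51.3 kip.

R_E = 51.3 kip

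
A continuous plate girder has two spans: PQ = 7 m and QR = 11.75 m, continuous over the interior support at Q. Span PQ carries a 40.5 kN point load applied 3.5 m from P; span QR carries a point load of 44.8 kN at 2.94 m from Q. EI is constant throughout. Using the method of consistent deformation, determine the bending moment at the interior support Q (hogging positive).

M_Q = 73.99 kN·m

Release continuity at Q by inserting a hinge; the redundant is the internal moment M_Q. The primary structure is two simply-supported spans PQ and QR.
Rotations at Q on the released spans (each span's end-slope, ×1/EI):
  span PQ: point load 40.5 at a = 3.5: Pab(L + a)/(6LEI) = 124/EI
  span QR: point load 44.8 at a = 2.94: Pab(L + b)/(6LEI) = 338.4/EI
  relative rotation θ_0 = (124 + 338.4)/EI = 462.4/EI
A unit hogging moment at Q produces rotation L₁/(3EI) + L₂/(3EI) = 6.25/EI.
Slope continuity at Q: θ_0 = M_Q·6.25/EI, so M_Q = 462.4/6.25 = 73.99 kN·m (hogging).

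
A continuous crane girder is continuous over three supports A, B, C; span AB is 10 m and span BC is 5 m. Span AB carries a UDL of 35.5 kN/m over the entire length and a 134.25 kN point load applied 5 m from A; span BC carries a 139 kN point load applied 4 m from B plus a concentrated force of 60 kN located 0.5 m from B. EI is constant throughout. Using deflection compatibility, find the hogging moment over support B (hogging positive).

Take M_B as the redundant. Released structure: two simple spans AB and BC with a hinge at B.
Rotations at B on the released spans (each span's end-slope, ×1/EI):
  span AB: UDL 35.5: wL³/(24EI) = 1479/EI
  span AB: point load 134.25 at a = 5: Pab(L + a)/(6LEI) = 839.1/EI
  span BC: point load 139 at a = 4: Pab(L + b)/(6LEI) = 111.2/EI
  span BC: point load 60 at a = 0.5: Pab(L + b)/(6LEI) = 42.75/EI
  relative rotation θ_0 = (2318 + 153.9)/EI = 2472/EI
A unit hogging moment at B produces rotation L₁/(3EI) + L₂/(3EI) = 5/EI.
Slope continuity at B: θ_0 = M_B·5/EI, so M_B = 2472/5 = 494.4 kN·m (hogging).

M_B = 494.4 kN·m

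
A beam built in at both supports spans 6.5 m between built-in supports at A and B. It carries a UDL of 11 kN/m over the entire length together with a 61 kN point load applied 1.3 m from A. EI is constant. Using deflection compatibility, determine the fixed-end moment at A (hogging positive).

M_A = 89.48 kN·m

Release both end moments; the primary structure is a simply-supported span AB with redundants M_A and M_B.
End rotations of the released simple span under the applied load (×1/EI):
  at A: UDL 11: wL³/(24EI) = 125.9/EI
  at B: UDL 11: wL³/(24EI) = 125.9/EI
  at A: point load 61 at a = 1.3: Pab(L + b)/(6LEI) = 123.7/EI
  at B: point load 61 at a = 1.3: Pab(L + a)/(6LEI) = 82.47/EI
  θ_A0 = 249.6/EI,  θ_B0 = 208.3/EI
Flexibility coefficients: a unit moment at one end gives L/(3EI) there and L/(6EI) at the far end, so f₁₁ = f₂₂ = 2.167/EI and f₁₂ = f₂₁ = 1.083/EI.
Compatibility — zero rotation at each built-in end:
  2.167 M_A + 1.083 M_B = 249.6
  1.083 M_A + 2.167 M_B = 208.3
Solving the pair gives M_A = 89.48 kN·m and M_B = 51.42 kN·m (hogging).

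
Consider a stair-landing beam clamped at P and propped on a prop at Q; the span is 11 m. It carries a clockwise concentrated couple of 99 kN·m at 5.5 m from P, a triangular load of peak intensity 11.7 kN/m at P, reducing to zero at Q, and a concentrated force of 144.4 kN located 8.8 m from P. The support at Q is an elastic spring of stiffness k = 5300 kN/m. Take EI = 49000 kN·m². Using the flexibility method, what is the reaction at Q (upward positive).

R_Q = 122.1 kN

Choose R_Q as the redundant. The primary structure is the cantilever fixed at P.
Downward deflection at the released point Q due to the loads:
  clockwise couple 99 at a = 5.5: M₀a(2L − a)/(2EI) = 4492/EI
  triangular load, peak 11.7 at the fixed end: w₀L⁴/(30EI) = 5710/EI
  point load 144.4 at a = 8.8: Pa²(3L − a)/(6EI) = 45102/EI
  δ_0 = 55304/EI
Flexibility coefficient — unit upward force at Q: δ_{QQ} = L³/(3EI) = 443.7/EI.
With EI = 49000 kN·m²: δ_0 = 1.1287 m and δ_{QQ} = 0.009054 m/kN.
Compatibility — the spring shortens by R_Q/k under the reaction it provides: δ_0 − R_Q·δ_{QQ} = R_Q/k. With 1/k = 0.000189 m/kN, R_Q = δ_0 / (δ_{QQ} + 1/k) = 1.1287 / (0.009054 + 0.000189) = 122.1 kN.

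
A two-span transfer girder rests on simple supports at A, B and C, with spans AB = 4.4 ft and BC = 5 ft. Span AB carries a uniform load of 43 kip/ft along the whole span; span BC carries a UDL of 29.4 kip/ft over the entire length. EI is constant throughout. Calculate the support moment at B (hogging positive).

Insert a hinge at B; M_B is the redundant, and each span becomes simply supported.
End slopes at the hinge B, treating each span as simply supported:
  span AB: UDL 43: wL³/(24EI) = 152.6/EI
  span BC: UDL 29.4: wL³/(24EI) = 153.1/EI
  relative rotation θ_0 = (152.6 + 153.1)/EI = 305.7/EI
A unit hogging moment at B produces rotation L₁/(3EI) + L₂/(3EI) = 3.133/EI.
Slope continuity at B: θ_0 = M_B·3.133/EI, so M_B = 305.7/3.133 = 97.58 kip·ft (hogging).

M_B = 97.58 kip·ft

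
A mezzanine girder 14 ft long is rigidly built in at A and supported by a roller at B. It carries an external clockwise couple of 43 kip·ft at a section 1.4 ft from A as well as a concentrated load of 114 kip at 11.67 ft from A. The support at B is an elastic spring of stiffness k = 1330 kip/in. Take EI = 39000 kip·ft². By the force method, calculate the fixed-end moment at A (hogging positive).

M_A = 163.1 kip·ft

Take the reaction at B as the redundant and release it; the primary structure is a cantilever fixed at A.
Free-end deflection of the primary structure under the applied loading (downward +):
  clockwise couple 43 at a = 1.4: M₀a(2L − a)/(2EI) = 800.7/EI
  point load 114 at a = 11.67: Pa²(3L − a)/(6EI) = 78482/EI
  δ_0 = 79282/EI
Flexibility coefficient — unit upward force at B: δ_{BB} = L³/(3EI) = 914.7/EI.
With EI = 39000 kip·ft²: δ_0 = 2.0329 ft and δ_{BB} = 0.023453 ft/kip.
Compatibility — the spring shortens by R_B/k under the reaction it provides: δ_0 − R_B·δ_{BB} = R_B/k. With 1/k = 1/(1330×12) ft/kip = 0.000063 ft/kip, R_B = δ_0 / (δ_{BB} + 1/k) = 2.0329 / (0.023453 + 0.000063) = 86.45 kip.
Moment equilibrium about A: M_A = Σ(load moments about A) − R_B·L = 1373 − 86.45×14 = 163.1 kip·ft.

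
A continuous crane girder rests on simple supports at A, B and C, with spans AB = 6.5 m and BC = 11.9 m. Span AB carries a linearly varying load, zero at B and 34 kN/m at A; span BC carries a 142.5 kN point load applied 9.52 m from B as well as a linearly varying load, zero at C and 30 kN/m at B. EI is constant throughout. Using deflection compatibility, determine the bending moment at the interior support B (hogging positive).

M_B = 318.1 kN·m

Take M_B as the redundant. Released structure: two simple spans AB and BC with a hinge at B.
Rotations at B on the released spans (each span's end-slope, ×1/EI):
  span AB: triangular load, peak 34: 7w₀L³/(360EI) = 181.6/EI
  span BC: point load 142.5 at a = 9.52: Pab(L + b)/(6LEI) = 645.7/EI
  span BC: triangular load, peak 30: w₀L³/(45EI) = 1123/EI
  relative rotation θ_0 = (181.6 + 1769)/EI = 1951/EI
A unit hogging moment at B produces rotation L₁/(3EI) + L₂/(3EI) = 6.133/EI.
Compatibility: M_B·(L₁+L₂)/(3EI) = θ_0, giving M_B = 318.1 kN·m (hogging).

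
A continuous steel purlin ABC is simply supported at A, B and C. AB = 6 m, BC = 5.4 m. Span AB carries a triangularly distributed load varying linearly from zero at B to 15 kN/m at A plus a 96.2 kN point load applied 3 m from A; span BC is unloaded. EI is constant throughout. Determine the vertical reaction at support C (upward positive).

R_C = -13.62 kN

Release continuity at B by inserting a hinge; the redundant is the internal moment M_B. The primary structure is two simply-supported spans AB and BC.
Discontinuity in slope at B on the released structure — sum the simple-span end rotations:
  span AB: triangular load, peak 15: 7w₀L³/(360EI) = 63/EI
  span AB: point load 96.2 at a = 3: Pab(L + a)/(6LEI) = 216.4/EI
  relative rotation θ_0 = (279.4 + 0)/EI = 279.4/EI
A unit hogging moment at B produces rotation L₁/(3EI) + L₂/(3EI) = 3.8/EI.
Compatibility: M_B·(L₁+L₂)/(3EI) = θ_0, giving M_B = 73.54 kN·m (hogging).
Span BC, ΣM about C: R_B^{BC}·5.4 = 0 + 73.54, so R_B^{BC} = 13.62 kN and R_C = 0 − 13.62 = -13.62 kN.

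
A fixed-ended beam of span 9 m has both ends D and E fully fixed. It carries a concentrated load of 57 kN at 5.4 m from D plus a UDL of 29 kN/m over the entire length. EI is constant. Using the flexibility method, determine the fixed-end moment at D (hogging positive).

M_D = 245 kN·m

Take the two fixed-end moments M_D, M_E as redundants; the released structure is the simple span DE.
End rotations of the released simple span under the applied load (×1/EI):
  at D: point load 57 at a = 5.4: Pab(L + b)/(6LEI) = 258.6/EI
  at E: point load 57 at a = 5.4: Pab(L + a)/(6LEI) = 295.5/EI
  at D: UDL 29: wL³/(24EI) = 880.9/EI
  at E: UDL 29: wL³/(24EI) = 880.9/EI
  θ_D0 = 1139/EI,  θ_E0 = 1176/EI
Flexibility coefficients: a unit moment at one end gives L/(3EI) there and L/(6EI) at the far end, so f₁₁ = f₂₂ = 3/EI and f₁₂ = f₂₁ = 1.5/EI.
Compatibility — zero rotation at each built-in end:
  3 M_D + 1.5 M_E = 1139
  1.5 M_D + 3 M_E = 1176
Solving the pair gives M_D = 245 kN·m and M_E = 269.6 kN·m (hogging).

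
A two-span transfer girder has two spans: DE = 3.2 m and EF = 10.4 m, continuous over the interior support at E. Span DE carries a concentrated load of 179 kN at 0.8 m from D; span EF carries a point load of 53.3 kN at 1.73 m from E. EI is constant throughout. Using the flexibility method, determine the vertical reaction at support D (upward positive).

Insert a hinge at E; M_E is the redundant, and each span becomes simply supported.
End slopes at the hinge E, treating each span as simply supported:
  span DE: point load 179 at a = 0.8: Pab(L + a)/(6LEI) = 71.6/EI
  span EF: point load 53.3 at a = 1.73: Pab(L + b)/(6LEI) = 244.3/EI
  relative rotation θ_0 = (71.6 + 244.3)/EI = 315.9/EI
A unit hogging moment at E produces rotation L₁/(3EI) + L₂/(3EI) = 4.533/EI.
Compatibility: M_E·(L₁+L₂)/(3EI) = θ_0, giving M_E = 69.69 kN·m (hogging).
Span DE, ΣM about D with M_E applied at E: R_E^{DE}·3.2 = 143.2 + 69.69, so R_E^{DE} = 66.53 kN and R_D = 179 − 66.53 = 112.5 kN.

R_D = 112.5 kN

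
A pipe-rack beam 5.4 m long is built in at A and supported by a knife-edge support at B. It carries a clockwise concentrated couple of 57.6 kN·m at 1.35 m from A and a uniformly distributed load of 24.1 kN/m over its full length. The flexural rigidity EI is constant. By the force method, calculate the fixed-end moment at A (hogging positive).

Take the reaction at B as the redundant and release it; the primary structure is a cantilever fixed at A.
Primary-structure tip deflection at B by superposition:
  clockwise couple 57.6 at a = 1.35: M₀a(2L − a)/(2EI) = 367.4/EI
  UDL 24.1: wL⁴/(8EI) = 2562/EI
  δ_0 = 2929/EI
Flexibility coefficient — unit upward force at B: δ_{BB} = L³/(3EI) = 52.49/EI.
The prop prevents deflection at B: R_B = δ_0/δ_{BB} = 2929/52.49 = 55.8 kN.
Moment equilibrium about A: M_A = Σ(load moments about A) − R_B·L = 409 − 55.8×5.4 = 107.6 kN·m.

M_A = 107.6 kN·m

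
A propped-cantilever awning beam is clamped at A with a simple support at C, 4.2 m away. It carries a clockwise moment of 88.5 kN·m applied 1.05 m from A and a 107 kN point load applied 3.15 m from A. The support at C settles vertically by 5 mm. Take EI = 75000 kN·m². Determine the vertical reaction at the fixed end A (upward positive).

R_A = 40.65 kN

Choose R_C as the redundant. The primary structure is the cantilever fixed at A.
Free-end deflection of the primary structure under the applied loading (downward +):
  clockwise couple 88.5 at a = 1.05: M₀a(2L − a)/(2EI) = 341.5/EI
  point load 107 at a = 3.15: Pa²(3L − a)/(6EI) = 1672/EI
  δ_0 = 2014/EI
Tip deflection under a unit load at C: L³/(3EI) = 24.7/EI.
With EI = 75000 kN·m²: δ_0 = 0.026849 m and δ_{CC} = 0.000329 m/kN.
Compatibility — the beam at C must follow the support down by 0.005 m: δ_0 − R_C·δ_{CC} = 0.005, so R_C = (0.026849 − 0.005)/0.000329 = 66.35 kN.
Vertical equilibrium: R_A = ΣP − R_C = 107 − 66.35 = 40.65 kN.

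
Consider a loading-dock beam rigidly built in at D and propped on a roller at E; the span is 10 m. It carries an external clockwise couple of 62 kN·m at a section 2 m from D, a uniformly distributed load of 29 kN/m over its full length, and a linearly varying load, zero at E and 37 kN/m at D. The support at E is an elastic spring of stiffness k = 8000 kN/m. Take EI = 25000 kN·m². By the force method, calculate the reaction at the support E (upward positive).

R_E = 147.7 kN

Remove the prop at E; the released (primary) structure is a cantilever built in at D.
Free-end deflection of the primary structure under the applied loading (downward +):
  clockwise couple 62 at a = 2: M₀a(2L − a)/(2EI) = 1116/EI
  UDL 29: wL⁴/(8EI) = 36250/EI
  triangular load, peak 37 at the fixed end: w₀L⁴/(30EI) = 12333/EI
  δ_0 = 49699/EI
Tip deflection under a unit load at E: L³/(3EI) = 333.3/EI.
With EI = 25000 kN·m²: δ_0 = 1.988 m and δ_{EE} = 0.013333 m/kN.
Compatibility — the spring shortens by R_E/k under the reaction it provides: δ_0 − R_E·δ_{EE} = R_E/k. With 1/k = 0.000125 m/kN, R_E = δ_0 / (δ_{EE} + 1/k) = 1.988 / (0.013333 + 0.000125) = 147.7 kN.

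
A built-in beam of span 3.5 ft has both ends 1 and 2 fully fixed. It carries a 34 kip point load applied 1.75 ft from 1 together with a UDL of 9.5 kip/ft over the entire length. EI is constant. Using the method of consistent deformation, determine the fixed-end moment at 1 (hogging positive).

Take the two fixed-end moments M_1, M_2 as redundants; the released structure is the simple span 12.
On the primary (simply-supported) span, the end slopes from the loading are:
  at 1: point load 34 at a = 1.75: Pab(L + b)/(6LEI) = 26.03/EI
  at 2: point load 34 at a = 1.75: Pab(L + a)/(6LEI) = 26.03/EI
  at 1: UDL 9.5: wL³/(24EI) = 16.97/EI
  at 2: UDL 9.5: wL³/(24EI) = 16.97/EI
  θ_10 = 43/EI,  θ_20 = 43/EI
Flexibility coefficients: a unit moment at one end gives L/(3EI) there and L/(6EI) at the far end, so f₁₁ = f₂₂ = 1.167/EI and f₁₂ = f₂₁ = 0.5833/EI.
Compatibility — zero rotation at each built-in end:
  1.167 M_1 + 0.5833 M_2 = 43
  0.5833 M_1 + 1.167 M_2 = 43
Solving the pair gives M_1 = 24.57 kip·ft and M_2 = 24.57 kip·ft (hogging).

M_1 = 24.57 kip·ft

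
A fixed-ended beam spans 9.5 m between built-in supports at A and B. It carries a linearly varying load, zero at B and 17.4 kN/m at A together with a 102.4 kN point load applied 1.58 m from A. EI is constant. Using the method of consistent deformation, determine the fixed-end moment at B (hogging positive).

M_B = 74.78 kN·m

Release both end moments; the primary structure is a simply-supported span AB with redundants M_A and M_B.
On the primary (simply-supported) span, the end slopes from the loading are:
  at A: triangular load, peak 17.4: w₀L³/(45EI) = 331.5/EI
  at B: triangular load, peak 17.4: 7w₀L³/(360EI) = 290.1/EI
  at A: point load 102.4 at a = 1.58: Pab(L + b)/(6LEI) = 391.6/EI
  at B: point load 102.4 at a = 1.58: Pab(L + a)/(6LEI) = 249.1/EI
  θ_A0 = 723.1/EI,  θ_B0 = 539.2/EI
Flexibility coefficients: a unit moment at one end gives L/(3EI) there and L/(6EI) at the far end, so f₁₁ = f₂₂ = 3.167/EI and f₁₂ = f₂₁ = 1.583/EI.
Compatibility — zero rotation at each built-in end:
  3.167 M_A + 1.583 M_B = 723.1
  1.583 M_A + 3.167 M_B = 539.2
Solving the pair gives M_A = 191 kN·m and M_B = 74.78 kN·m (hogging).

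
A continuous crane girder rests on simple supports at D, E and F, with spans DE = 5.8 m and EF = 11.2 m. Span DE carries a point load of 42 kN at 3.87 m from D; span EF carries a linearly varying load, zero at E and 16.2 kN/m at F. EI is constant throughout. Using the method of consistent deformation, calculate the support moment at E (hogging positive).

M_E = 93.48 kN·m

Release continuity at E by inserting a hinge; the redundant is the internal moment M_E. The primary structure is two simply-supported spans DE and EF.
Rotations at E on the released spans (each span's end-slope, ×1/EI):
  span DE: point load 42 at a = 3.87: Pab(L + a)/(6LEI) = 87.17/EI
  span EF: triangular load, peak 16.2: 7w₀L³/(360EI) = 442.6/EI
  relative rotation θ_0 = (87.17 + 442.6)/EI = 529.7/EI
A unit hogging moment at E produces rotation L₁/(3EI) + L₂/(3EI) = 5.667/EI.
Compatibility: M_E·(L₁+L₂)/(3EI) = θ_0, giving M_E = 93.48 kN·m (hogging).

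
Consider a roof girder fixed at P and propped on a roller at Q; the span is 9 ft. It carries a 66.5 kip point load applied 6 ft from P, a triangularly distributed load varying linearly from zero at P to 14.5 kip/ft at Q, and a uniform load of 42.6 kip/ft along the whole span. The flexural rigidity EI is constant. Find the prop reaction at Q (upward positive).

Remove the prop at Q; the released (primary) structure is a cantilever built in at P.
Deflection at Q on the released cantilever, summing each load's contribution:
  point load 66.5 at a = 6: Pa²(3L − a)/(6EI) = 8379/EI
  triangular load, peak 14.5 at the free end: 11w₀L⁴/(120EI) = 8721/EI
  UDL 42.6: wL⁴/(8EI) = 34937/EI
  δ_0 = 52037/EI
Tip deflection under a unit load at Q: L³/(3EI) = 243/EI.
The prop prevents deflection at Q: R_Q = δ_0/δ_{QQ} = 52037/243 = 214.1 kip.

R_Q = 214.1 kip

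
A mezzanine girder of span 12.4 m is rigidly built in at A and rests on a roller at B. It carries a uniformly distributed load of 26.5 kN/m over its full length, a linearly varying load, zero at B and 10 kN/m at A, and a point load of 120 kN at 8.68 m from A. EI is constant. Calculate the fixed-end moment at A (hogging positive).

M_A = 814.9 kN·m

Remove the prop at B; the released (primary) structure is a cantilever built in at A.
Free-end deflection of the primary structure under the applied loading (downward +):
  UDL 26.5: wL⁴/(8EI) = 78315/EI
  triangular load, peak 10 at the fixed end: w₀L⁴/(30EI) = 7881/EI
  point load 120 at a = 8.68: Pa²(3L − a)/(6EI) = 42975/EI
  δ_0 = 129171/EI
Tip deflection under a unit load at B: L³/(3EI) = 635.5/EI.
Compatibility at B: δ_0 − R_B·δ_{BB} = 0, so R_B = 129171/635.5 = 203.2 kN.
Moment equilibrium about A: M_A = Σ(load moments about A) − R_B·L = 3335 − 203.2×12.4 = 814.9 kN·m.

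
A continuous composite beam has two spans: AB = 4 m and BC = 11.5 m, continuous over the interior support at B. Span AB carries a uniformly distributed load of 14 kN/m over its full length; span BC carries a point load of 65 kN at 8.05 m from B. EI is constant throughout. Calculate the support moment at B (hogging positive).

Insert a hinge at B; M_B is the redundant, and each span becomes simply supported.
End slopes at the hinge B, treating each span as simply supported:
  span AB: UDL 14: wL³/(24EI) = 37.33/EI
  span BC: point load 65 at a = 8.05: Pab(L + b)/(6LEI) = 391.1/EI
  relative rotation θ_0 = (37.33 + 391.1)/EI = 428.5/EI
A unit hogging moment at B produces rotation L₁/(3EI) + L₂/(3EI) = 5.167/EI.
Compatibility: M_B·(L₁+L₂)/(3EI) = θ_0, giving M_B = 82.93 kN·m (hogging).

M_B = 82.93 kN·m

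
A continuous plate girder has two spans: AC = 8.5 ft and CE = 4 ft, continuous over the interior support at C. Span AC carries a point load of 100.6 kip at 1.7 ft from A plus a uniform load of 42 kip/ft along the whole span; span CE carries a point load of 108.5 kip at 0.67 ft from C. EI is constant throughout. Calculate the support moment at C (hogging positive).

Insert a hinge at C; M_C is the redundant, and each span becomes simply supported.
Rotations at C on the released spans (each span's end-slope, ×1/EI):
  span AC: point load 100.6 at a = 1.7: Pab(L + a)/(6LEI) = 232.6/EI
  span AC: UDL 42: wL³/(24EI) = 1075/EI
  span CE: point load 108.5 at a = 0.67: Pab(L + b)/(6LEI) = 73.93/EI
  relative rotation θ_0 = (1307 + 73.93)/EI = 1381/EI
A unit hogging moment at C produces rotation L₁/(3EI) + L₂/(3EI) = 4.167/EI.
Slope continuity at C: θ_0 = M_C·4.167/EI, so M_C = 1381/4.167 = 331.5 kip·ft (hogging).

M_C = 331.5 kip·ft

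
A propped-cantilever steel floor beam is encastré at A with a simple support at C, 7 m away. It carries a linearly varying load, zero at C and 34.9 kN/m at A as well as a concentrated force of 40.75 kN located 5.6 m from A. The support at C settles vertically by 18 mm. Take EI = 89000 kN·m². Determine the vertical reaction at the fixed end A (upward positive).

Remove the prop at C; the released (primary) structure is a cantilever built in at A.
Downward deflection at the released point C due to the loads:
  triangular load, peak 34.9 at the fixed end: w₀L⁴/(30EI) = 2793/EI
  point load 40.75 at a = 5.6: Pa²(3L − a)/(6EI) = 3280/EI
  δ_0 = 6073/EI
Tip deflection under a unit load at C: L³/(3EI) = 114.3/EI.
With EI = 89000 kN·m²: δ_0 = 0.068238 m and δ_{CC} = 0.001285 m/kN.
Compatibility — the beam at C must follow the support down by 0.018 m: δ_0 − R_C·δ_{CC} = 0.018, so R_C = (0.068238 − 0.018)/0.001285 = 39.11 kN.
Vertical equilibrium: R_A = ΣP − R_C = 162.9 − 39.11 = 123.8 kN.

R_A = 123.8 kN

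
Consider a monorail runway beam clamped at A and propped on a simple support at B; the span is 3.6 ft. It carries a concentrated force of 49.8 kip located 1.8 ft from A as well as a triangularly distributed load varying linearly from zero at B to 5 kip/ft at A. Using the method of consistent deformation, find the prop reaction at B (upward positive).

R_B = 17.36 kip

Choose R_B as the redundant. The primary structure is the cantilever fixed at A.
Primary-structure tip deflection at B by superposition:
  point load 49.8 at a = 1.8: Pa²(3L − a)/(6EI) = 242/EI
  triangular load, peak 5 at the fixed end: w₀L⁴/(30EI) = 27.99/EI
  δ_0 = 270/EI
Flexibility coefficient — unit upward force at B: δ_{BB} = L³/(3EI) = 15.55/EI.
The prop prevents deflection at B: R_B = δ_0/δ_{BB} = 270/15.55 = 17.36 kip.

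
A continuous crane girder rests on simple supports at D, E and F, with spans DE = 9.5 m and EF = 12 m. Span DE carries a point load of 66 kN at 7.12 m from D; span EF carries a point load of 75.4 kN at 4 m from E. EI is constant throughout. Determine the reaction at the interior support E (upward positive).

Take M_E as the redundant. Released structure: two simple spans DE and EF with a hinge at E.
Discontinuity in slope at E on the released structure — sum the simple-span end rotations:
  span DE: point load 66 at a = 7.12: Pab(L + a)/(6LEI) = 326.1/EI
  span EF: point load 75.4 at a = 4: Pab(L + b)/(6LEI) = 670.2/EI
  relative rotation θ_0 = (326.1 + 670.2)/EI = 996.3/EI
A unit hogging moment at E produces rotation L₁/(3EI) + L₂/(3EI) = 7.167/EI.
Compatibility: M_E·(L₁+L₂)/(3EI) = θ_0, giving M_E = 139 kN·m (hogging).
Span DE, ΣM about D with M_E applied at E: R_E^{DE}·9.5 = 469.9 + 139, so R_E^{DE} = 64.1 kN and R_D = 66 − 64.1 = 1.901 kN.
Span EF, ΣM about F: R_E^{EF}·12 = 603.2 + 139, so R_E^{EF} = 61.85 kN and R_F = 75.4 − 61.85 = 13.55 kN.
R_E = 64.1 + 61.85 = 126 kN.

R_E = 126 kN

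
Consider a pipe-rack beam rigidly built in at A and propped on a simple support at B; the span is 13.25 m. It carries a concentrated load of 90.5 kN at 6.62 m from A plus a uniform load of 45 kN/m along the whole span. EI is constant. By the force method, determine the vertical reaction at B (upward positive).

Release the roller at B. Primary structure: cantilever fixed at A.
Primary-structure tip deflection at B by superposition:
  point load 90.5 at a = 6.62: Pa²(3L − a)/(6EI) = 21900/EI
  UDL 45: wL⁴/(8EI) = 173375/EI
  δ_0 = 195274/EI
Flexibility coefficient — unit upward force at B: δ_{BB} = L³/(3EI) = 775.4/EI.
The prop prevents deflection at B: R_B = δ_0/δ_{BB} = 195274/775.4 = 251.8 kN.

R_B = 251.8 kN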